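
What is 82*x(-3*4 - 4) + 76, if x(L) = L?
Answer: -1236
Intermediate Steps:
82*x(-3*4 - 4) + 76 = 82*(-3*4 - 4) + 76 = 82*(-12 - 4) + 76 = 82*(-16) + 76 = -1312 + 76 = -1236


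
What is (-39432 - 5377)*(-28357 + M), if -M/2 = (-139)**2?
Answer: 3002158191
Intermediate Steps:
M = -38642 (M = -2*(-139)**2 = -2*19321 = -38642)
(-39432 - 5377)*(-28357 + M) = (-39432 - 5377)*(-28357 - 38642) = -44809*(-66999) = 3002158191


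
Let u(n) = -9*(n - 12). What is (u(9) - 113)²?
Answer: 7396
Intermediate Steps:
u(n) = 108 - 9*n (u(n) = -9*(-12 + n) = 108 - 9*n)
(u(9) - 113)² = ((108 - 9*9) - 113)² = ((108 - 81) - 113)² = (27 - 113)² = (-86)² = 7396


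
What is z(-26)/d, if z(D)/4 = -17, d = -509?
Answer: 68/509 ≈ 0.13360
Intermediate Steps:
z(D) = -68 (z(D) = 4*(-17) = -68)
z(-26)/d = -68/(-509) = -68*(-1/509) = 68/509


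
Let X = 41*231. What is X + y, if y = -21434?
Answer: -11963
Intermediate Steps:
X = 9471
X + y = 9471 - 21434 = -11963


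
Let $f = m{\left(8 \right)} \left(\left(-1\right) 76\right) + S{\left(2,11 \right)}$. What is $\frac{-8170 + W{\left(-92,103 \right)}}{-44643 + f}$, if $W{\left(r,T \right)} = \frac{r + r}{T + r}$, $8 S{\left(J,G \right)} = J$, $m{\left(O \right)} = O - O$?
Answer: $\frac{360216}{1964281} \approx 0.18338$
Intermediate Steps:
$m{\left(O \right)} = 0$
$S{\left(J,G \right)} = \frac{J}{8}$
$W{\left(r,T \right)} = \frac{2 r}{T + r}$
$f = \frac{1}{4}$ ($f = 0 \left(\left(-1\right) 76\right) + \frac{1}{8} \cdot 2 = 0 \left(-76\right) + \frac{1}{4} = 0 + \frac{1}{4} = \frac{1}{4} \approx 0.25$)
$\frac{-8170 + W{\left(-92,103 \right)}}{-44643 + f} = \frac{-8170 + 2 \left(-92\right) \frac{1}{103 - 92}}{-44643 + \frac{1}{4}} = \frac{-8170 + 2 \left(-92\right) \frac{1}{11}}{- \frac{178571}{4}} = \left(-8170 + 2 \left(-92\right) \frac{1}{11}\right) \left(- \frac{4}{178571}\right) = \left(-8170 - \frac{184}{11}\right) \left(- \frac{4}{178571}\right) = \left(- \frac{90054}{11}\right) \left(- \frac{4}{178571}\right) = \frac{360216}{1964281}$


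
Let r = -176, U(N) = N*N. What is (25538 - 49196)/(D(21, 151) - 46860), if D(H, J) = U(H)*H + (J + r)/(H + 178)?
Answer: 2353971/3741113 ≈ 0.62922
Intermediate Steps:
U(N) = N²
D(H, J) = H³ + (-176 + J)/(178 + H) (D(H, J) = H²*H + (J - 176)/(H + 178) = H³ + (-176 + J)/(178 + H))
(25538 - 49196)/(D(21, 151) - 46860) = (25538 - 49196)/((-176 + 151 + 21⁴ + 178*21³)/(178 + 21) - 46860) = -23658/((-176 + 151 + 194481 + 178*9261)/199 - 46860) = -23658/((-176 + 151 + 194481 + 1648458)/199 - 46860) = -23658/((1/199)*1842914 - 46860) = -23658/(1842914/199 - 46860) = -23658/(-7482226/199) = -23658*(-199/7482226) = 2353971/3741113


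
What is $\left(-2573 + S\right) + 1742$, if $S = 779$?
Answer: $-52$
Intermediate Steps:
$\left(-2573 + S\right) + 1742 = \left(-2573 + 779\right) + 1742 = -1794 + 1742 = -52$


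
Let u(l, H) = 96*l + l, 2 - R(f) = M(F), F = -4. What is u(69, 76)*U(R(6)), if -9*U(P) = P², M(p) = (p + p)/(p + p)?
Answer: -2231/3 ≈ -743.67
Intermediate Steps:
M(p) = 1 (M(p) = (2*p)/((2*p)) = (2*p)*(1/(2*p)) = 1)
R(f) = 1 (R(f) = 2 - 1*1 = 2 - 1 = 1)
u(l, H) = 97*l
U(P) = -P²/9
u(69, 76)*U(R(6)) = (97*69)*(-⅑*1²) = 6693*(-⅑*1) = 6693*(-⅑) = -2231/3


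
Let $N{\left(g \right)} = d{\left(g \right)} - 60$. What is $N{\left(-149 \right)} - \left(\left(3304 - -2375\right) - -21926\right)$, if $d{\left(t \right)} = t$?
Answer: $-27814$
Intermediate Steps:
$N{\left(g \right)} = -60 + g$ ($N{\left(g \right)} = g - 60 = -60 + g$)
$N{\left(-149 \right)} - \left(\left(3304 - -2375\right) - -21926\right) = \left(-60 - 149\right) - \left(\left(3304 - -2375\right) - -21926\right) = -209 - \left(\left(3304 + 2375\right) + 21926\right) = -209 - \left(5679 + 21926\right) = -209 - 27605 = -27814$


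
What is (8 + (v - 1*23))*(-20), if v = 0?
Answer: 300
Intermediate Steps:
(8 + (v - 1*23))*(-20) = (8 + (0 - 1*23))*(-20) = (8 + (0 - 23))*(-20) = (8 - 23)*(-20) = -15*(-20) = 300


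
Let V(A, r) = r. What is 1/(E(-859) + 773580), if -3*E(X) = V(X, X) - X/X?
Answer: 3/2321600 ≈ 1.2922e-6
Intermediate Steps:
E(X) = ⅓ - X/3 (E(X) = -(X - X/X)/3 = -(X - 1*1)/3 = -(X - 1)/3 = -(-1 + X)/3 = ⅓ - X/3)
1/(E(-859) + 773580) = 1/((⅓ - ⅓*(-859)) + 773580) = 1/((⅓ + 859/3) + 773580) = 1/(860/3 + 773580) = 1/(2321600/3) = 3/2321600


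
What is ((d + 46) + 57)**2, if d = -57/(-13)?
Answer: 1948816/169 ≈ 11531.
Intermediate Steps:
d = 57/13 (d = -57*(-1/13) = 57/13 ≈ 4.3846)
((d + 46) + 57)**2 = ((57/13 + 46) + 57)**2 = (655/13 + 57)**2 = (1396/13)**2 = 1948816/169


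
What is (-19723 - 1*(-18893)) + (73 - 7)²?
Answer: 3526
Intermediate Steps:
(-19723 - 1*(-18893)) + (73 - 7)² = (-19723 + 18893) + 66² = -830 + 4356 = 3526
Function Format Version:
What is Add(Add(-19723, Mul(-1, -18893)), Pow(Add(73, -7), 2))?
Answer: 3526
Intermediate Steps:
Add(Add(-19723, Mul(-1, -18893)), Pow(Add(73, -7), 2)) = Add(Add(-19723, 18893), Pow(66, 2)) = Add(-830, 4356) = 3526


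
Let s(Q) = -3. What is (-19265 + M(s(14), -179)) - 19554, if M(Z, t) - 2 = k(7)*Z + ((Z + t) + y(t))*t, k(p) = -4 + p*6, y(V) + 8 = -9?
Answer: -3310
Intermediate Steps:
y(V) = -17 (y(V) = -8 - 9 = -17)
k(p) = -4 + 6*p
M(Z, t) = 2 + 38*Z + t*(-17 + Z + t) (M(Z, t) = 2 + ((-4 + 6*7)*Z + ((Z + t) - 17)*t) = 2 + ((-4 + 42)*Z + (-17 + Z + t)*t) = 2 + (38*Z + t*(-17 + Z + t)) = 2 + 38*Z + t*(-17 + Z + t))
(-19265 + M(s(14), -179)) - 19554 = (-19265 + (2 + (-179)² - 17*(-179) + 38*(-3) - 3*(-179))) - 19554 = (-19265 + (2 + 32041 + 3043 - 114 + 537)) - 19554 = (-19265 + 35509) - 19554 = 16244 - 19554 = -3310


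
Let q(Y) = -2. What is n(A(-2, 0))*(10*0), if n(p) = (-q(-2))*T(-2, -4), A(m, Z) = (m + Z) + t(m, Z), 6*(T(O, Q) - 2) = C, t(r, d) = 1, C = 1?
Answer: 0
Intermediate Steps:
T(O, Q) = 13/6 (T(O, Q) = 2 + (⅙)*1 = 2 + ⅙ = 13/6)
A(m, Z) = 1 + Z + m (A(m, Z) = (m + Z) + 1 = (Z + m) + 1 = 1 + Z + m)
n(p) = 13/3 (n(p) = -1*(-2)*(13/6) = 2*(13/6) = 13/3)
n(A(-2, 0))*(10*0) = 13*(10*0)/3 = (13/3)*0 = 0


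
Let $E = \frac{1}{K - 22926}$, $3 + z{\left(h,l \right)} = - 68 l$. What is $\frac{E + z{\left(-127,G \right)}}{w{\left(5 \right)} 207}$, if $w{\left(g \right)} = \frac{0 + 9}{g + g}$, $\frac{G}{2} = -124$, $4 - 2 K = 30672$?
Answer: $\frac{215033953}{2375946} \approx 90.505$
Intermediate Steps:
$K = -15334$ ($K = 2 - 15336 = -15334$)
$G = -248$ ($G = 2 \left(-124\right) = -248$)
$w{\left(g \right)} = \frac{9}{2 g}$
$z{\left(h,l \right)} = -3 - 68 l$
$E = - \frac{1}{38260}$ ($E = \frac{1}{-15334 - 22926} = \frac{1}{-38260} = - \frac{1}{38260} \approx -2.6137 \cdot 10^{-5}$)
$\frac{E + z{\left(-127,G \right)}}{w{\left(5 \right)} 207} = \frac{- \frac{1}{38260} - -16861}{\frac{9}{2 \cdot 5} \cdot 207} = \frac{- \frac{1}{38260} + \left(-3 + 16864\right)}{\frac{9}{2} \cdot \frac{1}{5} \cdot 207} = \frac{- \frac{1}{38260} + 16861}{\frac{9}{10} \cdot 207} = \frac{645101859}{38260 \cdot \frac{1863}{10}} = \frac{645101859}{38260} \cdot \frac{10}{1863} = \frac{215033953}{2375946}$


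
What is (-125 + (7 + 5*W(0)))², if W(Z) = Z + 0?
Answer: 13924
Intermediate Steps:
W(Z) = Z
(-125 + (7 + 5*W(0)))² = (-125 + (7 + 5*0))² = (-125 + (7 + 0))² = (-125 + 7)² = (-118)² = 13924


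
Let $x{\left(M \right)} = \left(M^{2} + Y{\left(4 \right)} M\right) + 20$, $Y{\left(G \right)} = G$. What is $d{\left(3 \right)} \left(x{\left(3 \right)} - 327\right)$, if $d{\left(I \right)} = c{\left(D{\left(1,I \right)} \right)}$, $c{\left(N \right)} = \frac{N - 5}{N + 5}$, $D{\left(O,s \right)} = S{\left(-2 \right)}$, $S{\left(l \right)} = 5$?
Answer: $0$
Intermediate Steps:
$D{\left(O,s \right)} = 5$
$c{\left(N \right)} = \frac{-5 + N}{5 + N}$
$d{\left(I \right)} = 0$ ($d{\left(I \right)} = \frac{-5 + 5}{5 + 5} = \frac{1}{10} \cdot 0 = 0$)
$x{\left(M \right)} = 20 + M^{2} + 4 M$ ($x{\left(M \right)} = \left(M^{2} + 4 M\right) + 20 = 20 + M^{2} + 4 M$)
$d{\left(3 \right)} \left(x{\left(3 \right)} - 327\right) = 0 \left(\left(20 + 3^{2} + 4 \cdot 3\right) - 327\right) = 0 \left(\left(20 + 9 + 12\right) - 327\right) = 0 \left(41 - 327\right) = 0 \left(-286\right) = 0$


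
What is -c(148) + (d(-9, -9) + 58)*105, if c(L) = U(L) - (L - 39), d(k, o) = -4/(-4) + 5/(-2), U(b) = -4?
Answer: 12091/2 ≈ 6045.5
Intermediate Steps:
d(k, o) = -3/2 (d(k, o) = -4*(-¼) + 5*(-½) = 1 - 5/2 = -3/2)
c(L) = 35 - L (c(L) = -4 - (L - 39) = -4 - (-39 + L) = -4 + (39 - L) = 35 - L)
-c(148) + (d(-9, -9) + 58)*105 = -(35 - 1*148) + (-3/2 + 58)*105 = -(35 - 148) + (113/2)*105 = -1*(-113) + 11865/2 = 113 + 11865/2 = 12091/2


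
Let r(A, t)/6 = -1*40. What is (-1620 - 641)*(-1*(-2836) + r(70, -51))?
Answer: -5869556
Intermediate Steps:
r(A, t) = -240 (r(A, t) = 6*(-1*40) = 6*(-40) = -240)
(-1620 - 641)*(-1*(-2836) + r(70, -51)) = (-1620 - 641)*(-1*(-2836) - 240) = -2261*(2836 - 240) = -2261*2596 = -5869556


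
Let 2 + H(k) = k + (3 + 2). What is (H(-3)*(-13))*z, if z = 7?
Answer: 0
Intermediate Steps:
H(k) = 3 + k (H(k) = -2 + (k + (3 + 2)) = -2 + (k + 5) = -2 + (5 + k) = 3 + k)
(H(-3)*(-13))*z = ((3 - 3)*(-13))*7 = (0*(-13))*7 = 0*7 = 0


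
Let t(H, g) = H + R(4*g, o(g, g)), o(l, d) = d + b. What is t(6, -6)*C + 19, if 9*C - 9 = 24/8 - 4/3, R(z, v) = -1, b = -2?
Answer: 673/27 ≈ 24.926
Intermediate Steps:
o(l, d) = -2 + d (o(l, d) = d - 2 = -2 + d)
t(H, g) = -1 + H (t(H, g) = H - 1 = -1 + H)
C = 32/27 (C = 1 + (24/8 - 4/3)/9 = 1 + (24*(⅛) - 4*⅓)/9 = 1 + (3 - 4/3)/9 = 1 + (⅑)*(5/3) = 1 + 5/27 = 32/27 ≈ 1.1852)
t(6, -6)*C + 19 = (-1 + 6)*(32/27) + 19 = 5*(32/27) + 19 = 160/27 + 19 = 673/27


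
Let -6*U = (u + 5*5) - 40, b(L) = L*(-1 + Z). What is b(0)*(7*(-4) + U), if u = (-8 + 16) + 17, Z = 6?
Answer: 0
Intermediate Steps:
b(L) = 5*L (b(L) = L*(-1 + 6) = L*5 = 5*L)
u = 25 (u = 8 + 17 = 25)
U = -5/3 (U = -((25 + 5*5) - 40)/6 = -((25 + 25) - 40)/6 = -(50 - 40)/6 = -⅙*10 = -5/3 ≈ -1.6667)
b(0)*(7*(-4) + U) = (5*0)*(7*(-4) - 5/3) = 0*(-28 - 5/3) = 0*(-89/3) = 0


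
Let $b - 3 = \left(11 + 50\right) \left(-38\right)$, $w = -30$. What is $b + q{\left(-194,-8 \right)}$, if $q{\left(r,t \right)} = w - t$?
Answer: $-2337$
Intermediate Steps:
$q{\left(r,t \right)} = -30 - t$
$b = -2315$ ($b = 3 + \left(11 + 50\right) \left(-38\right) = 3 + 61 \left(-38\right) = 3 - 2318 = -2315$)
$b + q{\left(-194,-8 \right)} = -2315 - 22 = -2337$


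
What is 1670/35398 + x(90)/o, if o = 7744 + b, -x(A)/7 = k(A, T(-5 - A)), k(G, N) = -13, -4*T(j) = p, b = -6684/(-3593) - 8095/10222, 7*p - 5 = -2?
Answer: 3260180384899/55325543160393 ≈ 0.058927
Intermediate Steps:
p = 3/7 (p = 5/7 + (1/7)*(-2) = 5/7 - 2/7 = 3/7 ≈ 0.42857)
b = 39238513/36727646 (b = -6684*(-1/3593) - 8095*1/10222 = 6684/3593 - 8095/10222 = 39238513/36727646 ≈ 1.0684)
T(j) = -3/28 (T(j) = -1/4*3/7 = -3/28)
x(A) = 91 (x(A) = -7*(-13) = 91)
o = 284458129137/36727646 (o = 7744 + 39238513/36727646 = 284458129137/36727646 ≈ 7745.1)
1670/35398 + x(90)/o = 1670/35398 + 91/(284458129137/36727646) = 1670*(1/35398) + 91*(36727646/284458129137) = 835/17699 + 36727646/3125913507 = 3260180384899/55325543160393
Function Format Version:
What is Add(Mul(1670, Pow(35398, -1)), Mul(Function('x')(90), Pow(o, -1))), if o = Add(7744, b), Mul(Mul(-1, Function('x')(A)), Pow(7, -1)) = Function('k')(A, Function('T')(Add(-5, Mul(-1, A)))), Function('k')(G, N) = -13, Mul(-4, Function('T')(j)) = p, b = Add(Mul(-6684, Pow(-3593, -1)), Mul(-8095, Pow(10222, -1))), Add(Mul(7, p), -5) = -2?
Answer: Rational(3260180384899, 55325543160393) ≈ 0.058927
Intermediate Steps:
p = Rational(3, 7) (p = Add(Rational(5, 7), Mul(Rational(1, 7), -2)) = Add(Rational(5, 7), Rational(-2, 7)) = Rational(3, 7) ≈ 0.42857)
b = Rational(39238513, 36727646) (b = Add(Mul(-6684, Rational(-1, 3593)), Mul(-8095, Rational(1, 10222))) = Add(Rational(6684, 3593), Rational(-8095, 10222)) = Rational(39238513, 36727646) ≈ 1.0684)
Function('T')(j) = Rational(-3, 28) (Function('T')(j) = Mul(Rational(-1, 4), Rational(3, 7)) = Rational(-3, 28))
Function('x')(A) = 91 (Function('x')(A) = Mul(-7, -13) = 91)
o = Rational(284458129137, 36727646) (o = Add(7744, Rational(39238513, 36727646)) = Rational(284458129137, 36727646) ≈ 7745.1)
Add(Mul(1670, Pow(35398, -1)), Mul(Function('x')(90), Pow(o, -1))) = Add(Mul(1670, Pow(35398, -1)), Mul(91, Pow(Rational(284458129137, 36727646), -1))) = Add(Mul(1670, Rational(1, 35398)), Mul(91, Rational(36727646, 284458129137))) = Add(Rational(835, 17699), Rational(36727646, 3125913507)) = Rational(3260180384899, 55325543160393)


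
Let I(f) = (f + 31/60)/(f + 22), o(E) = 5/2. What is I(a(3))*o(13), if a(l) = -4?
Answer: -209/432 ≈ -0.48380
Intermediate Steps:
o(E) = 5/2 (o(E) = 5*(1/2) = 5/2)
I(f) = (31/60 + f)/(22 + f) (I(f) = (f + 31*(1/60))/(22 + f) = (f + 31/60)/(22 + f) = (31/60 + f)/(22 + f))
I(a(3))*o(13) = ((31/60 - 4)/(22 - 4))*(5/2) = (-209/60/18)*(5/2) = ((1/18)*(-209/60))*(5/2) = -209/1080*5/2 = -209/432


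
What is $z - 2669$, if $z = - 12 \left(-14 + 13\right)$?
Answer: $-2657$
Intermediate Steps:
$z = 12$ ($z = \left(-12\right) \left(-1\right) = 12$)
$z - 2669 = 12 - 2669 = -2657$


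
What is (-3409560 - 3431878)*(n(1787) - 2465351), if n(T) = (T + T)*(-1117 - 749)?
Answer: 62492670717530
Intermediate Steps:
n(T) = -3732*T (n(T) = (2*T)*(-1866) = -3732*T)
(-3409560 - 3431878)*(n(1787) - 2465351) = (-3409560 - 3431878)*(-3732*1787 - 2465351) = -6841438*(-6669084 - 2465351) = -6841438*(-9134435) = 62492670717530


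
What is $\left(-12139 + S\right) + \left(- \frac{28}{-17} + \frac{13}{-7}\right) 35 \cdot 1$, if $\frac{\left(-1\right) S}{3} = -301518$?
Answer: $\frac{15170930}{17} \approx 8.9241 \cdot 10^{5}$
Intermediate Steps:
$S = 904554$ ($S = \left(-3\right) \left(-301518\right) = 904554$)
$\left(-12139 + S\right) + \left(- \frac{28}{-17} + \frac{13}{-7}\right) 35 \cdot 1 = \left(-12139 + 904554\right) + \left(- \frac{28}{-17} + \frac{13}{-7}\right) 35 \cdot 1 = 892415 + \left(\left(-28\right) \left(- \frac{1}{17}\right) + 13 \left(- \frac{1}{7}\right)\right) 35 \cdot 1 = 892415 + \left(\frac{28}{17} - \frac{13}{7}\right) 35 \cdot 1 = 892415 + \left(- \frac{25}{119}\right) 35 \cdot 1 = 892415 - \frac{125}{17} = \frac{15170930}{17}$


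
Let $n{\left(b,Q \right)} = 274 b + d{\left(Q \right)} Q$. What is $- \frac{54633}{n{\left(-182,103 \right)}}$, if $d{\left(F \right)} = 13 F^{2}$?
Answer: $- \frac{54633}{14155583} \approx -0.0038595$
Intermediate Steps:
$n{\left(b,Q \right)} = 13 Q^{3} + 274 b$ ($n{\left(b,Q \right)} = 274 b + 13 Q^{2} Q = 274 b + 13 Q^{3} = 13 Q^{3} + 274 b$)
$- \frac{54633}{n{\left(-182,103 \right)}} = - \frac{54633}{13 \cdot 103^{3} + 274 \left(-182\right)} = - \frac{54633}{13 \cdot 1092727 - 49868} = - \frac{54633}{14205451 - 49868} = - \frac{54633}{14155583}$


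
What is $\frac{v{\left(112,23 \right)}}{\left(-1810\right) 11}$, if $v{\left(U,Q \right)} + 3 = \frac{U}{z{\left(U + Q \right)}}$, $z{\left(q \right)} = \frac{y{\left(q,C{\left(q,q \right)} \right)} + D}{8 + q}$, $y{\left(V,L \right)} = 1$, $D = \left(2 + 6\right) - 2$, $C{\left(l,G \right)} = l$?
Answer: $- \frac{457}{3982} \approx -0.11477$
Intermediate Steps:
$D = 6$ ($D = 8 - 2 = 6$)
$z{\left(q \right)} = \frac{7}{8 + q}$ ($z{\left(q \right)} = \frac{1 + 6}{8 + q} = \frac{7}{8 + q}$)
$v{\left(U,Q \right)} = -3 + U \left(\frac{8}{7} + \frac{Q}{7} + \frac{U}{7}\right)$ ($v{\left(U,Q \right)} = -3 + \frac{U}{7 \frac{1}{8 + \left(U + Q\right)}} = -3 + \frac{U}{7 \frac{1}{8 + \left(Q + U\right)}} = -3 + \frac{U}{7 \frac{1}{8 + Q + U}} = -3 + U \left(\frac{8}{7} + \frac{Q}{7} + \frac{U}{7}\right)$)
$\frac{v{\left(112,23 \right)}}{\left(-1810\right) 11} = \frac{-3 + \frac{1}{7} \cdot 112 \left(8 + 23 + 112\right)}{\left(-1810\right) 11} = \frac{-3 + \frac{1}{7} \cdot 112 \cdot 143}{-19910} = \left(-3 + 2288\right) \left(- \frac{1}{19910}\right) = 2285 \left(- \frac{1}{19910}\right) = - \frac{457}{3982}$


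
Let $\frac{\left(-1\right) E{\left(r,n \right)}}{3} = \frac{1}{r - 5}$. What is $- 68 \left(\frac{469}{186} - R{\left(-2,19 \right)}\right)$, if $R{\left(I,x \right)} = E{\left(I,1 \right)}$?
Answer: $- \frac{92650}{651} \approx -142.32$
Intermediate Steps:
$E{\left(r,n \right)} = - \frac{3}{-5 + r}$ ($E{\left(r,n \right)} = - \frac{3}{r - 5} = - \frac{3}{-5 + r}$)
$R{\left(I,x \right)} = - \frac{3}{-5 + I}$
$- 68 \left(\frac{469}{186} - R{\left(-2,19 \right)}\right) = - 68 \left(\frac{469}{186} - - \frac{3}{-5 - 2}\right) = - 68 \left(469 \cdot \frac{1}{186} - - \frac{3}{-7}\right) = - 68 \left(\frac{469}{186} - \left(-3\right) \left(- \frac{1}{7}\right)\right) = - 68 \left(\frac{469}{186} - \frac{3}{7}\right) = \left(-68\right) \frac{2725}{1302} = - \frac{92650}{651}$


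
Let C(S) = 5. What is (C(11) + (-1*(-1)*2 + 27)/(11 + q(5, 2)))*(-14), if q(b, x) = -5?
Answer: -413/3 ≈ -137.67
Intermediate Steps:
(C(11) + (-1*(-1)*2 + 27)/(11 + q(5, 2)))*(-14) = (5 + (-1*(-1)*2 + 27)/(11 - 5))*(-14) = (5 + (1*2 + 27)/6)*(-14) = (5 + (2 + 27)*(⅙))*(-14) = (5 + 29*(⅙))*(-14) = (5 + 29/6)*(-14) = (59/6)*(-14) = -413/3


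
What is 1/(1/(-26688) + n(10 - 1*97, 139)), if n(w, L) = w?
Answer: -26688/2321857 ≈ -0.011494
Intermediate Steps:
1/(1/(-26688) + n(10 - 1*97, 139)) = 1/(1/(-26688) + (10 - 1*97)) = 1/(-1/26688 + (10 - 97)) = 1/(-1/26688 - 87) = 1/(-2321857/26688) = -26688/2321857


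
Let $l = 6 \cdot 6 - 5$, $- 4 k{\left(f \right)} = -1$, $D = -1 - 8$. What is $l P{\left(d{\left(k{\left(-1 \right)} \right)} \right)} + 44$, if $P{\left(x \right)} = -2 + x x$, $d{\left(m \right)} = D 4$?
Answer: $40158$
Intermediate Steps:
$D = -9$ ($D = -1 - 8 = -9$)
$k{\left(f \right)} = \frac{1}{4}$ ($k{\left(f \right)} = \left(- \frac{1}{4}\right) \left(-1\right) = \frac{1}{4}$)
$d{\left(m \right)} = -36$ ($d{\left(m \right)} = \left(-9\right) 4 = -36$)
$l = 31$ ($l = 36 - 5 = 31$)
$P{\left(x \right)} = -2 + x^{2}$
$l P{\left(d{\left(k{\left(-1 \right)} \right)} \right)} + 44 = 31 \left(-2 + \left(-36\right)^{2}\right) + 44 = 31 \left(-2 + 1296\right) + 44 = 31 \cdot 1294 + 44 = 40114 + 44 = 40158$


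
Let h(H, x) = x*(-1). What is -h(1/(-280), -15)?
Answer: -15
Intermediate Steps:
h(H, x) = -x
-h(1/(-280), -15) = -(-1)*(-15) = -1*15 = -15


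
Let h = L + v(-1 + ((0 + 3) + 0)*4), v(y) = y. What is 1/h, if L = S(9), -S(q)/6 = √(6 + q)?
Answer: -11/419 - 6*√15/419 ≈ -0.081713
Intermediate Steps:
S(q) = -6*√(6 + q)
L = -6*√15 (L = -6*√(6 + 9) = -6*√15 ≈ -23.238)
h = 11 - 6*√15 (h = -6*√15 + (-1 + ((0 + 3) + 0)*4) = -6*√15 + (-1 + (3 + 0)*4) = -6*√15 + (-1 + 3*4) = -6*√15 + (-1 + 12) = -6*√15 + 11 = 11 - 6*√15 ≈ -12.238)
1/h = 1/(11 - 6*√15)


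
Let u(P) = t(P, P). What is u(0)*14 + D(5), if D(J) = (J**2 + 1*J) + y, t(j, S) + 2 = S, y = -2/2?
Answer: 1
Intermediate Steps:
y = -1 (y = -2*1/2 = -1)
t(j, S) = -2 + S
u(P) = -2 + P
D(J) = -1 + J + J**2 (D(J) = (J**2 + 1*J) - 1 = (J**2 + J) - 1 = (J + J**2) - 1 = -1 + J + J**2)
u(0)*14 + D(5) = (-2 + 0)*14 + (-1 + 5 + 5**2) = -2*14 + (-1 + 5 + 25) = -28 + 29 = 1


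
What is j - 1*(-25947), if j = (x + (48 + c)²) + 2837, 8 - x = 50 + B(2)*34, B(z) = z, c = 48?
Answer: 37890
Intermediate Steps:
x = -110 (x = 8 - (50 + 2*34) = 8 - (50 + 68) = 8 - 1*118 = 8 - 118 = -110)
j = 11943 (j = (-110 + (48 + 48)²) + 2837 = (-110 + 96²) + 2837 = (-110 + 9216) + 2837 = 9106 + 2837 = 11943)
j - 1*(-25947) = 11943 - 1*(-25947) = 11943 + 25947 = 37890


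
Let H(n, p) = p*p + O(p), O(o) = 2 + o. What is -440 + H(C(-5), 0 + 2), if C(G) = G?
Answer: -432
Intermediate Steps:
H(n, p) = 2 + p + p**2 (H(n, p) = p*p + (2 + p) = p**2 + (2 + p) = 2 + p + p**2)
-440 + H(C(-5), 0 + 2) = -440 + (2 + (0 + 2) + (0 + 2)**2) = -440 + (2 + 2 + 2**2) = -440 + (2 + 2 + 4) = -440 + 8 = -432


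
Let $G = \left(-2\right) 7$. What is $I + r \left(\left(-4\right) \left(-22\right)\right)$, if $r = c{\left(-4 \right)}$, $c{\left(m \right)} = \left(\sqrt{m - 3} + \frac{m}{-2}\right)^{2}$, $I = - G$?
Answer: $-250 + 352 i \sqrt{7} \approx -250.0 + 931.3 i$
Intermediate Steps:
$G = -14$
$I = 14$ ($I = \left(-1\right) \left(-14\right) = 14$)
$c{\left(m \right)} = \left(\sqrt{-3 + m} - \frac{m}{2}\right)^{2}$ ($c{\left(m \right)} = \left(\sqrt{-3 + m} + m \left(- \frac{1}{2}\right)\right)^{2} = \left(\sqrt{-3 + m} - \frac{m}{2}\right)^{2}$)
$r = \frac{\left(-4 - 2 i \sqrt{7}\right)^{2}}{4}$ ($r = \frac{\left(-4 - 2 \sqrt{-3 - 4}\right)^{2}}{4} = \frac{\left(-4 - 2 \sqrt{-7}\right)^{2}}{4} = \frac{\left(-4 - 2 i \sqrt{7}\right)^{2}}{4} \approx -3.0 + 10.583 i$)
$I + r \left(\left(-4\right) \left(-22\right)\right) = 14 + \left(2 + i \sqrt{7}\right)^{2} \left(\left(-4\right) \left(-22\right)\right) = 14 + \left(2 + i \sqrt{7}\right)^{2} \cdot 88 = 14 + 88 \left(2 + i \sqrt{7}\right)^{2}$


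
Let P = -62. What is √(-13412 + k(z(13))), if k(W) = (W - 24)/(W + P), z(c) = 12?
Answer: I*√335294/5 ≈ 115.81*I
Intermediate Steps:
k(W) = (-24 + W)/(-62 + W) (k(W) = (W - 24)/(W - 62) = (-24 + W)/(-62 + W))
√(-13412 + k(z(13))) = √(-13412 + (-24 + 12)/(-62 + 12)) = √(-13412 - 12/(-50)) = √(-13412 - 1/50*(-12)) = √(-13412 + 6/25) = √(-335294/25) = I*√335294/5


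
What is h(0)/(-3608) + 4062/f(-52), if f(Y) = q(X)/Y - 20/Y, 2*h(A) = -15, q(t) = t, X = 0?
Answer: 381048171/36080 ≈ 10561.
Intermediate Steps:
h(A) = -15/2 (h(A) = (½)*(-15) = -15/2)
f(Y) = -20/Y (f(Y) = 0/Y - 20/Y = 0 - 20/Y = -20/Y)
h(0)/(-3608) + 4062/f(-52) = -15/2/(-3608) + 4062/((-20/(-52))) = -15/2*(-1/3608) + 4062/((-20*(-1/52))) = 15/7216 + 4062/(5/13) = 15/7216 + 4062*(13/5) = 15/7216 + 52806/5 = 381048171/36080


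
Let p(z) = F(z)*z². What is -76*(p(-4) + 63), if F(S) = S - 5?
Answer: 6156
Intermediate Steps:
F(S) = -5 + S
p(z) = z²*(-5 + z) (p(z) = (-5 + z)*z² = z²*(-5 + z))
-76*(p(-4) + 63) = -76*((-4)²*(-5 - 4) + 63) = -76*(16*(-9) + 63) = -76*(-144 + 63) = -76*(-81) = 6156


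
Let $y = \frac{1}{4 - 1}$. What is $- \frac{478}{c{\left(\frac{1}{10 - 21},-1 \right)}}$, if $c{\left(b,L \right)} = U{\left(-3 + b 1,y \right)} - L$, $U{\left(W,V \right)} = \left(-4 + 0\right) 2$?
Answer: $\frac{478}{7} \approx 68.286$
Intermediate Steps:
$y = \frac{1}{3} \approx 0.33333$
$U{\left(W,V \right)} = -8$ ($U{\left(W,V \right)} = \left(-4\right) 2 = -8$)
$c{\left(b,L \right)} = -8 - L$
$- \frac{478}{c{\left(\frac{1}{10 - 21},-1 \right)}} = - \frac{478}{-8 - -1} = - \frac{478}{-8 + 1} = - \frac{478}{-7} = \left(-478\right) \left(- \frac{1}{7}\right) = \frac{478}{7}$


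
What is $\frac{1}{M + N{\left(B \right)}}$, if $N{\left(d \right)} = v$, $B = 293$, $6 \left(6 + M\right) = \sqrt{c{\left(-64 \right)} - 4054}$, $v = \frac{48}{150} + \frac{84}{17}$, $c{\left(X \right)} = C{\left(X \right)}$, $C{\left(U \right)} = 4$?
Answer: $- \frac{266900}{40837817} - \frac{2709375 i \sqrt{2}}{40837817} \approx -0.0065356 - 0.093826 i$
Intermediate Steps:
$c{\left(X \right)} = 4$
$v = \frac{2236}{425}$ ($v = 48 \cdot \frac{1}{150} + 84 \cdot \frac{1}{17} = \frac{8}{25} + \frac{84}{17} = \frac{2236}{425} \approx 5.2612$)
$M = -6 + \frac{15 i \sqrt{2}}{2}$ ($M = -6 + \frac{\sqrt{4 - 4054}}{6} = -6 + \frac{\sqrt{-4050}}{6} = -6 + \frac{45 i \sqrt{2}}{6} = -6 + \frac{15 i \sqrt{2}}{2} \approx -6.0 + 10.607 i$)
$N{\left(d \right)} = \frac{2236}{425}$
$\frac{1}{M + N{\left(B \right)}} = \frac{1}{\left(-6 + \frac{15 i \sqrt{2}}{2}\right) + \frac{2236}{425}} = \frac{1}{- \frac{314}{425} + \frac{15 i \sqrt{2}}{2}}$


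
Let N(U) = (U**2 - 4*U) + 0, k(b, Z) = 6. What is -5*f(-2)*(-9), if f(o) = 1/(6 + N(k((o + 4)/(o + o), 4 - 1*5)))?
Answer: 5/2 ≈ 2.5000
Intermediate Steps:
N(U) = U**2 - 4*U
f(o) = 1/18 (f(o) = 1/(6 + 6*(-4 + 6)) = 1/(6 + 6*2) = 1/(6 + 12) = 1/18)
-5*f(-2)*(-9) = -5*1/18*(-9) = -5/18*(-9) = 5/2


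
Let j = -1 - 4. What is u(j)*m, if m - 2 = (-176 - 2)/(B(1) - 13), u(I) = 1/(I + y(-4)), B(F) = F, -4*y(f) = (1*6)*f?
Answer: 101/6 ≈ 16.833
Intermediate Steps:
y(f) = -3*f/2 (y(f) = -1*6*f/4 = -3*f/2)
j = -5
u(I) = 1/(6 + I) (u(I) = 1/(I - 3/2*(-4)) = 1/(I + 6) = 1/(6 + I))
m = 101/6 (m = 2 + (-176 - 2)/(1 - 13) = 2 - 178/(-12) = 2 - 178*(-1/12) = 2 + 89/6 = 101/6 ≈ 16.833)
u(j)*m = (101/6)/(6 - 5) = (101/6)/1 = 1*(101/6) = 101/6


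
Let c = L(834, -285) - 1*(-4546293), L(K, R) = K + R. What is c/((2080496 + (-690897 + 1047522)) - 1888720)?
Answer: 4546842/548401 ≈ 8.2911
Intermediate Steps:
c = 4546842 (c = (834 - 285) - 1*(-4546293) = 549 + 4546293 = 4546842)
c/((2080496 + (-690897 + 1047522)) - 1888720) = 4546842/((2080496 + (-690897 + 1047522)) - 1888720) = 4546842/((2080496 + 356625) - 1888720) = 4546842/(2437121 - 1888720) = 4546842/548401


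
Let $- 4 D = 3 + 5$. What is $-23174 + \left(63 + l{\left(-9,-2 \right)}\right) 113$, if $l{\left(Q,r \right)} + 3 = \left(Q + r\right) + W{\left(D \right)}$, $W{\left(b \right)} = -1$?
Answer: $-17750$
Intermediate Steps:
$D = -2$ ($D = - \frac{3 + 5}{4} = \left(- \frac{1}{4}\right) 8 = -2$)
$l{\left(Q,r \right)} = -4 + Q + r$ ($l{\left(Q,r \right)} = -3 - \left(1 - Q - r\right) = -3 + \left(-1 + Q + r\right) = -4 + Q + r$)
$-23174 + \left(63 + l{\left(-9,-2 \right)}\right) 113 = -23174 + \left(63 - 15\right) 113 = -23174 + 48 \cdot 113 = -23174 + 5424 = -17750$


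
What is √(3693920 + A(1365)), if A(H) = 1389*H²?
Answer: √2591713445 ≈ 50909.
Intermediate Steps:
√(3693920 + A(1365)) = √(3693920 + 1389*1365²) = √(3693920 + 1389*1863225) = √(3693920 + 2588019525) = √2591713445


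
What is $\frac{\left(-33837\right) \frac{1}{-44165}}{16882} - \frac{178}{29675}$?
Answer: $- \frac{26342307073}{4425097600550} \approx -0.0059529$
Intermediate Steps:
$\frac{\left(-33837\right) \frac{1}{-44165}}{16882} - \frac{178}{29675} = \left(-33837\right) \left(- \frac{1}{44165}\right) \frac{1}{16882} - \frac{178}{29675} = \frac{33837}{44165} \cdot \frac{1}{16882} - \frac{178}{29675} = \frac{33837}{745593530} - \frac{178}{29675} = - \frac{26342307073}{4425097600550}$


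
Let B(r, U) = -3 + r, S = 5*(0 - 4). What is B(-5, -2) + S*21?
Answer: -428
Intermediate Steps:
S = -20 (S = 5*(-4) = -20)
B(-5, -2) + S*21 = (-3 - 5) - 20*21 = -8 - 420 = -428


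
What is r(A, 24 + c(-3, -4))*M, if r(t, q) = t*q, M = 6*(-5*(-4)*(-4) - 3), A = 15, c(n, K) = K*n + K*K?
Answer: -388440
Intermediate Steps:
c(n, K) = K² + K*n (c(n, K) = K*n + K² = K² + K*n)
M = -498 (M = 6*(20*(-4) - 3) = 6*(-80 - 3) = 6*(-83) = -498)
r(t, q) = q*t
r(A, 24 + c(-3, -4))*M = ((24 - 4*(-4 - 3))*15)*(-498) = ((24 - 4*(-7))*15)*(-498) = ((24 + 28)*15)*(-498) = (52*15)*(-498) = 780*(-498) = -388440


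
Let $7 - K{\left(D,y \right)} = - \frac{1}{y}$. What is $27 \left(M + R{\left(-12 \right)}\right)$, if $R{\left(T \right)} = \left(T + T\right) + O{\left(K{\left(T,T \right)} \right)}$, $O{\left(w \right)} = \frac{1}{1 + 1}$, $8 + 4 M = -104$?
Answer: $- \frac{2781}{2} \approx -1390.5$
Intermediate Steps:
$K{\left(D,y \right)} = 7 + \frac{1}{y}$ ($K{\left(D,y \right)} = 7 - - \frac{1}{y} = 7 + \frac{1}{y}$)
$M = -28$ ($M = -2 + \frac{1}{4} \left(-104\right) = -2 - 26 = -28$)
$O{\left(w \right)} = \frac{1}{2}$
$R{\left(T \right)} = \frac{1}{2} + 2 T$ ($R{\left(T \right)} = \left(T + T\right) + \frac{1}{2} = 2 T + \frac{1}{2} = \frac{1}{2} + 2 T$)
$27 \left(M + R{\left(-12 \right)}\right) = 27 \left(-28 + \left(\frac{1}{2} + 2 \left(-12\right)\right)\right) = 27 \left(-28 + \left(\frac{1}{2} - 24\right)\right) = 27 \left(-28 - \frac{47}{2}\right) = 27 \left(- \frac{103}{2}\right) = - \frac{2781}{2}$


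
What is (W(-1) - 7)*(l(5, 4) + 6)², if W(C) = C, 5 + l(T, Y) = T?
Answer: -288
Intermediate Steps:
l(T, Y) = -5 + T
(W(-1) - 7)*(l(5, 4) + 6)² = (-1 - 7)*((-5 + 5) + 6)² = -8*(0 + 6)² = -8*6² = -8*36 = -288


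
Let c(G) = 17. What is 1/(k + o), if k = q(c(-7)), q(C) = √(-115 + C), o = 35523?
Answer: 35523/1261883627 - 7*I*√2/1261883627 ≈ 2.8151e-5 - 7.845e-9*I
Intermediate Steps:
k = 7*I*√2 (k = √(-115 + 17) = √(-98) = 7*I*√2 ≈ 9.8995*I)
1/(k + o) = 1/(7*I*√2 + 35523) = 1/(35523 + 7*I*√2)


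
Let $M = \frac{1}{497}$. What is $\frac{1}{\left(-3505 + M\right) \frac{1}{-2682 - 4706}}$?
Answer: $\frac{917959}{435496} \approx 2.1078$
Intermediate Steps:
$M = \frac{1}{497} \approx 0.0020121$
$\frac{1}{\left(-3505 + M\right) \frac{1}{-2682 - 4706}} = \frac{1}{\left(-3505 + \frac{1}{497}\right) \frac{1}{-2682 - 4706}} = \frac{1}{\left(- \frac{1741984}{497}\right) \frac{1}{-7388}} = \frac{1}{\left(- \frac{1741984}{497}\right) \left(- \frac{1}{7388}\right)} = \frac{1}{\frac{435496}{917959}} = \frac{917959}{435496}$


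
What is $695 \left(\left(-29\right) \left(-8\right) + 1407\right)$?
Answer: $1139105$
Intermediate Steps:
$695 \left(\left(-29\right) \left(-8\right) + 1407\right) = 695 \left(232 + 1407\right) = 695 \cdot 1639 = 1139105$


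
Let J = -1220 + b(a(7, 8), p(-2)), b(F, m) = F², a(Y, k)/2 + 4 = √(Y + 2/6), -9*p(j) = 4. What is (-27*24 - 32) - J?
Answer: 1340/3 + 32*√66/3 ≈ 533.32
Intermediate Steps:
p(j) = -4/9 (p(j) = -⅑*4 = -4/9)
a(Y, k) = -8 + 2*√(⅓ + Y) (a(Y, k) = -8 + 2*√(Y + 2/6) = -8 + 2*√(Y + 2*(⅙)) = -8 + 2*√(Y + ⅓) = -8 + 2*√(⅓ + Y))
J = -1220 + (-8 + 2*√66/3)² (J = -1220 + (-8 + 2*√(3 + 9*7)/3)² = -1220 + (-8 + 2*√(3 + 63)/3)² = -1220 + (-8 + 2*√66/3)² ≈ -1213.3)
(-27*24 - 32) - J = (-27*24 - 32) - (-3380/3 - 32*√66/3) = (-648 - 32) + (3380/3 + 32*√66/3) = -680 + (3380/3 + 32*√66/3) = 1340/3 + 32*√66/3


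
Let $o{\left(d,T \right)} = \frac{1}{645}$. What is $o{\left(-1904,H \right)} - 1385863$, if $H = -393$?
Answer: $- \frac{893881634}{645} \approx -1.3859 \cdot 10^{6}$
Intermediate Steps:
$o{\left(d,T \right)} = \frac{1}{645}$
$o{\left(-1904,H \right)} - 1385863 = \frac{1}{645} - 1385863 = - \frac{893881634}{645}$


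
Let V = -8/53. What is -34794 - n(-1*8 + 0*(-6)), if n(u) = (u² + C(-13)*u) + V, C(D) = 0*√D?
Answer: -1847466/53 ≈ -34858.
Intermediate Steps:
C(D) = 0
V = -8/53 (V = -8*1/53 = -8/53 ≈ -0.15094)
n(u) = -8/53 + u² (n(u) = (u² + 0*u) - 8/53 = (u² + 0) - 8/53 = u² - 8/53 = -8/53 + u²)
-34794 - n(-1*8 + 0*(-6)) = -34794 - (-8/53 + (-1*8 + 0*(-6))²) = -34794 - (-8/53 + (-8 + 0)²) = -34794 - (-8/53 + (-8)²) = -34794 - (-8/53 + 64) = -34794 - 1*3384/53 = -34794 - 3384/53 = -1847466/53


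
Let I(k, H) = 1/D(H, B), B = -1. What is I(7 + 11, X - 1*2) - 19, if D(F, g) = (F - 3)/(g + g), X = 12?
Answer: -135/7 ≈ -19.286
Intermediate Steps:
D(F, g) = (-3 + F)/(2*g) (D(F, g) = (-3 + F)/((2*g)) = (-3 + F)*(1/(2*g)) = (-3 + F)/(2*g))
I(k, H) = 1/(3/2 - H/2) (I(k, H) = 1/((1/2)*(-3 + H)/(-1)) = 1/((1/2)*(-1)*(-3 + H)) = 1/(3/2 - H/2))
I(7 + 11, X - 1*2) - 19 = 2/(3 - (12 - 1*2)) - 19 = 2/(3 - (12 - 2)) - 19 = 2/(3 - 1*10) - 19 = 2/(3 - 10) - 19 = 2/(-7) - 19 = 2*(-1/7) - 19 = -2/7 - 19 = -135/7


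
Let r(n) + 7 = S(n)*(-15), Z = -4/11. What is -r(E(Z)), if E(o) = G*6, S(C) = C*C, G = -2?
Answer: 2167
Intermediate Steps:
Z = -4/11 (Z = -4*1/11 = -4/11 ≈ -0.36364)
S(C) = C**2
E(o) = -12 (E(o) = -2*6 = -12)
r(n) = -7 - 15*n**2 (r(n) = -7 + n**2*(-15) = -7 - 15*n**2)
-r(E(Z)) = -(-7 - 15*(-12)**2) = -(-7 - 15*144) = -(-7 - 2160) = -1*(-2167) = 2167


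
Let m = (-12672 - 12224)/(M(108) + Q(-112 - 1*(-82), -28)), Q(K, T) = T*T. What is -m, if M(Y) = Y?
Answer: 6224/223 ≈ 27.910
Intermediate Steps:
Q(K, T) = T**2
m = -6224/223 (m = (-12672 - 12224)/(108 + (-28)**2) = -24896/(108 + 784) = -24896/892 = -24896*1/892 = -6224/223 ≈ -27.910)
-m = -1*(-6224/223) = 6224/223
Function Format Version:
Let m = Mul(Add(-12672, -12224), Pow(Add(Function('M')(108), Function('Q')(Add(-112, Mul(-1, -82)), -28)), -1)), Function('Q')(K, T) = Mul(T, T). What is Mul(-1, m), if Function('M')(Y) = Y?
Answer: Rational(6224, 223) ≈ 27.910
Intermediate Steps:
Function('Q')(K, T) = Pow(T, 2)
m = Rational(-6224, 223) (m = Mul(Add(-12672, -12224), Pow(Add(108, Pow(-28, 2)), -1)) = Mul(-24896, Pow(Add(108, 784), -1)) = Mul(-24896, Pow(892, -1)) = Mul(-24896, Rational(1, 892)) = Rational(-6224, 223) ≈ -27.910)
Mul(-1, m) = Mul(-1, Rational(-6224, 223)) = Rational(6224, 223)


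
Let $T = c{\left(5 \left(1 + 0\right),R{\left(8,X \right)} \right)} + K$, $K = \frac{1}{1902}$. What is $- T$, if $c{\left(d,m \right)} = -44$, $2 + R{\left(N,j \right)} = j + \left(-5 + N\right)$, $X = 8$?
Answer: $\frac{83687}{1902} \approx 43.999$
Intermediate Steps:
$R{\left(N,j \right)} = -7 + N + j$ ($R{\left(N,j \right)} = -2 + \left(j + \left(-5 + N\right)\right) = -2 + \left(-5 + N + j\right) = -7 + N + j$)
$K = \frac{1}{1902} \approx 0.00052576$
$T = - \frac{83687}{1902}$ ($T = -44 + \frac{1}{1902} = - \frac{83687}{1902} \approx -43.999$)
$- T = \left(-1\right) \left(- \frac{83687}{1902}\right) = \frac{83687}{1902}$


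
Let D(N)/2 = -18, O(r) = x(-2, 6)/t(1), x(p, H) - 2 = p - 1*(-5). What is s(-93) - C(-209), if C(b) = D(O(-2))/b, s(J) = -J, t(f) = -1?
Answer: 19401/209 ≈ 92.828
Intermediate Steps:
x(p, H) = 7 + p (x(p, H) = 2 + (p - 1*(-5)) = 2 + (p + 5) = 2 + (5 + p) = 7 + p)
O(r) = -5 (O(r) = (7 - 2)/(-1) = 5*(-1) = -5)
D(N) = -36 (D(N) = 2*(-18) = -36)
C(b) = -36/b
s(-93) - C(-209) = -1*(-93) - (-36)/(-209) = 93 - (-36)*(-1)/209 = 93 - 1*36/209 = 93 - 36/209 = 19401/209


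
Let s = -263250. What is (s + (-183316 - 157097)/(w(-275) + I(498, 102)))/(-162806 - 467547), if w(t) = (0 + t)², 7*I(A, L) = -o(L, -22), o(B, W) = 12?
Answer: 139357192641/333685555139 ≈ 0.41763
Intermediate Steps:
I(A, L) = -12/7 (I(A, L) = (-1*12)/7 = (⅐)*(-12) = -12/7)
w(t) = t²
(s + (-183316 - 157097)/(w(-275) + I(498, 102)))/(-162806 - 467547) = (-263250 + (-183316 - 157097)/((-275)² - 12/7))/(-162806 - 467547) = (-263250 - 340413/(75625 - 12/7))/(-630353) = (-263250 - 340413/529363/7)*(-1/630353) = (-263250 - 340413*7/529363)*(-1/630353) = (-263250 - 2382891/529363)*(-1/630353) = -139357192641/529363*(-1/630353) = 139357192641/333685555139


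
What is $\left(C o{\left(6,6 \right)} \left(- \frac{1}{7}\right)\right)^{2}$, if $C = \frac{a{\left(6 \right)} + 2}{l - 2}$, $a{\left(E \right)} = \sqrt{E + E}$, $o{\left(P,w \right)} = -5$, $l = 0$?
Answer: $\frac{100}{49} + \frac{50 \sqrt{3}}{49} \approx 3.8082$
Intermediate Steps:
$a{\left(E \right)} = \sqrt{2} \sqrt{E}$ ($a{\left(E \right)} = \sqrt{2 E} = \sqrt{2} \sqrt{E}$)
$C = -1 - \sqrt{3}$ ($C = \frac{\sqrt{2} \sqrt{6} + 2}{0 - 2} = \frac{2 \sqrt{3} + 2}{-2} = \left(2 + 2 \sqrt{3}\right) \left(- \frac{1}{2}\right) = -1 - \sqrt{3} \approx -2.7321$)
$\left(C o{\left(6,6 \right)} \left(- \frac{1}{7}\right)\right)^{2} = \left(\left(-1 - \sqrt{3}\right) \left(-5\right) \left(- \frac{1}{7}\right)\right)^{2} = \left(\left(5 + 5 \sqrt{3}\right) \left(\left(-1\right) \frac{1}{7}\right)\right)^{2} = \left(\left(5 + 5 \sqrt{3}\right) \left(- \frac{1}{7}\right)\right)^{2} = \left(- \frac{5}{7} - \frac{5 \sqrt{3}}{7}\right)^{2}$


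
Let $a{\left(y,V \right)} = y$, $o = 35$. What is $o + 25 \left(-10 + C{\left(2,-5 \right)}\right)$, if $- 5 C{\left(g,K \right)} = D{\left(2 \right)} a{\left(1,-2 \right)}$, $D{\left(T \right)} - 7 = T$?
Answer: $-260$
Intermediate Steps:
$D{\left(T \right)} = 7 + T$
$C{\left(g,K \right)} = - \frac{9}{5}$ ($C{\left(g,K \right)} = - \frac{\left(7 + 2\right) 1}{5} = - \frac{9 \cdot 1}{5} = \left(- \frac{1}{5}\right) 9 = - \frac{9}{5}$)
$o + 25 \left(-10 + C{\left(2,-5 \right)}\right) = 35 + 25 \left(-10 - \frac{9}{5}\right) = 35 + 25 \left(- \frac{59}{5}\right) = 35 - 295 = -260$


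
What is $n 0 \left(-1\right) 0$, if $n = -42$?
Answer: $0$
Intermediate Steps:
$n 0 \left(-1\right) 0 = - 42 \cdot 0 \left(-1\right) 0 = \left(-42\right) 0 \cdot 0 = 0 \cdot 0 = 0$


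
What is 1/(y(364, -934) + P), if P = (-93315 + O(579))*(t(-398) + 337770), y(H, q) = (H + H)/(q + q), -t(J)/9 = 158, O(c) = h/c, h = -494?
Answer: -90131/2828905697856314 ≈ -3.1861e-11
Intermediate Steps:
O(c) = -494/c
t(J) = -1422 (t(J) = -9*158 = -1422)
y(H, q) = H/q (y(H, q) = (2*H)/((2*q)) = (2*H)*(1/(2*q)) = H/q)
P = -6057613913964/193 (P = (-93315 - 494/579)*(-1422 + 337770) = (-93315 - 494*1/579)*336348 = (-93315 - 494/579)*336348 = -54029879/579*336348 = -6057613913964/193 ≈ -3.1387e+10)
1/(y(364, -934) + P) = 1/(364/(-934) - 6057613913964/193) = 1/(364*(-1/934) - 6057613913964/193) = 1/(-182/467 - 6057613913964/193) = 1/(-2828905697856314/90131) = -90131/2828905697856314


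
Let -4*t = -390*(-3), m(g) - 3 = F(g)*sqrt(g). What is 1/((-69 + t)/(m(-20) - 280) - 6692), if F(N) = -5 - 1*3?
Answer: 2*(-16*sqrt(5) + 277*I)/(-3706645*I + 214144*sqrt(5)) ≈ -0.00014946 + 3.7036e-9*I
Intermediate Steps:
F(N) = -8 (F(N) = -5 - 3 = -8)
m(g) = 3 - 8*sqrt(g)
t = -585/2 (t = -(-195)*(-3)/2 = -1/4*1170 = -585/2 ≈ -292.50)
1/((-69 + t)/(m(-20) - 280) - 6692) = 1/((-69 - 585/2)/((3 - 16*I*sqrt(5)) - 280) - 6692) = 1/(-723/(2*((3 - 16*I*sqrt(5)) - 280)) - 6692) = 1/(-723/(2*(-277 - 16*I*sqrt(5))) - 6692) = 1/(-6692 - 723/(2*(-277 - 16*I*sqrt(5))))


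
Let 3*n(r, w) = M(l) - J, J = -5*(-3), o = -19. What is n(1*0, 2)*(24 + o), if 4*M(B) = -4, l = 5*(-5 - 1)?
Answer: -80/3 ≈ -26.667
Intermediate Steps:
l = -30 (l = 5*(-6) = -30)
M(B) = -1 (M(B) = (1/4)*(-4) = -1)
J = 15
n(r, w) = -16/3 (n(r, w) = (-1 - 1*15)/3 = (-1 - 15)/3 = (1/3)*(-16) = -16/3)
n(1*0, 2)*(24 + o) = -16*(24 - 19)/3 = -16/3*5 = -80/3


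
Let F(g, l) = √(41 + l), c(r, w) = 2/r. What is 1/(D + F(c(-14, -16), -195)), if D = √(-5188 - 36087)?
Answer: -I/(√154 + 5*√1651) ≈ -0.0046388*I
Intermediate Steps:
D = 5*I*√1651 (D = √(-41275) = 5*I*√1651 ≈ 203.16*I)
1/(D + F(c(-14, -16), -195)) = 1/(5*I*√1651 + √(41 - 195)) = 1/(5*I*√1651 + √(-154)) = 1/(5*I*√1651 + I*√154) = 1/(I*√154 + 5*I*√1651)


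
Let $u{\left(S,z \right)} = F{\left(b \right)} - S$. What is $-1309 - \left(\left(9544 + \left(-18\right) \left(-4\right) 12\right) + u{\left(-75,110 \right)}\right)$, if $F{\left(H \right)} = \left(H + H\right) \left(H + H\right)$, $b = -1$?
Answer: $-11796$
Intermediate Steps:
$F{\left(H \right)} = 4 H^{2}$ ($F{\left(H \right)} = 2 H 2 H = 4 H^{2}$)
$u{\left(S,z \right)} = 4 - S$ ($u{\left(S,z \right)} = 4 \left(-1\right)^{2} - S = 4 \cdot 1 - S = 4 - S$)
$-1309 - \left(\left(9544 + \left(-18\right) \left(-4\right) 12\right) + u{\left(-75,110 \right)}\right) = -1309 - \left(\left(9544 + \left(-18\right) \left(-4\right) 12\right) + \left(4 - -75\right)\right) = -1309 - \left(\left(9544 + 72 \cdot 12\right) + \left(4 + 75\right)\right) = -1309 - \left(\left(9544 + 864\right) + 79\right) = -1309 - \left(10408 + 79\right) = -1309 - 10487 = -11796$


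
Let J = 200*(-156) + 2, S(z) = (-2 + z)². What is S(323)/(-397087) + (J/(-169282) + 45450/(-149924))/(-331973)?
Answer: -217037200805023945937/836392987903326979942 ≈ -0.25949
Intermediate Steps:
J = -31198 (J = -31200 + 2 = -31198)
S(323)/(-397087) + (J/(-169282) + 45450/(-149924))/(-331973) = (-2 + 323)²/(-397087) + (-31198/(-169282) + 45450/(-149924))/(-331973) = 321²*(-1/397087) + (-31198*(-1/169282) + 45450*(-1/149924))*(-1/331973) = 103041*(-1/397087) + (15599/84641 - 22725/74962)*(-1/331973) = -103041/397087 - 754134487/6344858642*(-1/331973) = -103041/397087 + 754134487/2106321757960666 = -217037200805023945937/836392987903326979942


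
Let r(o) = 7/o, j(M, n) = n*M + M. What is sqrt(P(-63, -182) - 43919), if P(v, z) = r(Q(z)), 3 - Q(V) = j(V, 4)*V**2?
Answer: I*sqrt(39904407431471621530)/30142843 ≈ 209.57*I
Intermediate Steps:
j(M, n) = M + M*n (j(M, n) = M*n + M = M + M*n)
Q(V) = 3 - 5*V**3 (Q(V) = 3 - V*(1 + 4)*V**2 = 3 - V*5*V**2 = 3 - 5*V*V**2 = 3 - 5*V**3)
P(v, z) = 7/(3 - 5*z**3)
sqrt(P(-63, -182) - 43919) = sqrt(-7/(-3 + 5*(-182)**3) - 43919) = sqrt(-7/(-3 + 5*(-6028568)) - 43919) = sqrt(-7/(-3 - 30142840) - 43919) = sqrt(-7/(-30142843) - 43919) = sqrt(-7*(-1/30142843) - 43919) = sqrt(7/30142843 - 43919) = sqrt(-1323843521710/30142843) = I*sqrt(39904407431471621530)/30142843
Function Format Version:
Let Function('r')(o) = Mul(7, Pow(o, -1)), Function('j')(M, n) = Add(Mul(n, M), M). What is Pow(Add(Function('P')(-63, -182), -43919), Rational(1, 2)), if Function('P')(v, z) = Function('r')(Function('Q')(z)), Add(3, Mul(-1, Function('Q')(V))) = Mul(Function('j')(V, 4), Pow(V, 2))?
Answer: Mul(Rational(1, 30142843), I, Pow(39904407431471621530, Rational(1, 2))) ≈ Mul(209.57, I)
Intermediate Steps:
Function('j')(M, n) = Add(M, Mul(M, n)) (Function('j')(M, n) = Add(Mul(M, n), M) = Add(M, Mul(M, n)))
Function('Q')(V) = Add(3, Mul(-5, Pow(V, 3))) (Function('Q')(V) = Add(3, Mul(-1, Mul(Mul(V, Add(1, 4)), Pow(V, 2)))) = Add(3, Mul(-1, Mul(Mul(V, 5), Pow(V, 2)))) = Add(3, Mul(-1, Mul(Mul(5, V), Pow(V, 2)))) = Add(3, Mul(-1, Mul(5, Pow(V, 3)))) = Add(3, Mul(-5, Pow(V, 3))))
Function('P')(v, z) = Mul(7, Pow(Add(3, Mul(-5, Pow(z, 3))), -1))
Pow(Add(Function('P')(-63, -182), -43919), Rational(1, 2)) = Pow(Add(Mul(-7, Pow(Add(-3, Mul(5, Pow(-182, 3))), -1)), -43919), Rational(1, 2)) = Pow(Add(Mul(-7, Pow(Add(-3, Mul(5, -6028568)), -1)), -43919), Rational(1, 2)) = Pow(Add(Mul(-7, Pow(Add(-3, -30142840), -1)), -43919), Rational(1, 2)) = Pow(Add(Mul(-7, Pow(-30142843, -1)), -43919), Rational(1, 2)) = Pow(Add(Mul(-7, Rational(-1, 30142843)), -43919), Rational(1, 2)) = Pow(Add(Rational(7, 30142843), -43919), Rational(1, 2)) = Pow(Rational(-1323843521710, 30142843), Rational(1, 2)) = Mul(Rational(1, 30142843), I, Pow(39904407431471621530, Rational(1, 2)))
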